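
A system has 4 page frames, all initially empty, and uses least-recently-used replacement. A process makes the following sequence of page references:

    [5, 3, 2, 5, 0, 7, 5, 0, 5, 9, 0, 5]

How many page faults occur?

6

5: miss, frames (5)
3: miss, frames (5 3)
2: miss, frames (5 3 2)
5: hit
0: miss, frames (3 2 5 0)
7: miss, evict 3, frames (2 5 0 7)
5: hit
0: hit
5: hit
9: miss, evict 2, frames (7 0 5 9)
0: hit
5: hit
Page faults: 6.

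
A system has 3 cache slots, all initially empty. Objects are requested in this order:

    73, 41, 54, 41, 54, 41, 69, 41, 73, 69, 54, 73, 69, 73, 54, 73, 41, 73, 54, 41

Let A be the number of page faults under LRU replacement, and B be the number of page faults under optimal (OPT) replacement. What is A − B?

Under LRU: F F F . . . F . F . F . . . . . F . . . → 7 faults.
Under OPT: F F F . . . F . . . F . . . . . F . . . → 6 faults.
A − B = 7 − 6 = 1.

1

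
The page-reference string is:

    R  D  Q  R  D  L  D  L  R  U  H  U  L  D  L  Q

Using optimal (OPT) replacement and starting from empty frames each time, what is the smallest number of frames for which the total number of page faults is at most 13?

2

f=1: 16 faults
f=2: 11 faults
f=3: 8 faults
f=4: 7 faults
f=5: 6 faults
f=6: 6 faults
Smallest f with faults ≤ 13 is 2.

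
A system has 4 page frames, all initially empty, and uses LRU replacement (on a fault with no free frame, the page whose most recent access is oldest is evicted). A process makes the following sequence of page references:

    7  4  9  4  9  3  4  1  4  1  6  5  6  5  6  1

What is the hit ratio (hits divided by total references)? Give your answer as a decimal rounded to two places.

0.56

7 → fault, frames [7]
4 → fault, frames [7, 4]
9 → fault, frames [7, 4, 9]
4 → hit
9 → hit
3 → fault, frames [7, 4, 9, 3]
4 → hit
1 → fault, evict 7, frames [9, 3, 4, 1]
4 → hit
1 → hit
6 → fault, evict 9, frames [3, 4, 1, 6]
5 → fault, evict 3, frames [4, 1, 6, 5]
6 → hit
5 → hit
6 → hit
1 → hit
Hits: 9 of 16 references → 9/16 = 0.5625.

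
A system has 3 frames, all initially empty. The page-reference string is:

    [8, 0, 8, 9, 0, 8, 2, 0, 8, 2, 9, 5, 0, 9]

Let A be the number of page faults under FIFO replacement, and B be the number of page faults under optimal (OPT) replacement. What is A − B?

2

Under FIFO: F F . F . . F . F . . F F F → 8 faults.
Under OPT: F F . F . . F . . . F F . . → 6 faults.
A − B = 8 − 6 = 2.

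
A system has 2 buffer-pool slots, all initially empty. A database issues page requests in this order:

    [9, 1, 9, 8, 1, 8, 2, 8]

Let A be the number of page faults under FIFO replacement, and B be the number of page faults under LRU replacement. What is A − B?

-1

Under FIFO: F F . F . . F . → 4 faults.
Under LRU: F F . F F . F . → 5 faults.
A − B = 4 − 5 = -1.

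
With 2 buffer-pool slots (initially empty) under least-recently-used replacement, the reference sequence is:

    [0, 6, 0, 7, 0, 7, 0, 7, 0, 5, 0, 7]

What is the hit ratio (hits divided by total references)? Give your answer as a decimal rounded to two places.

0 -> miss, frames {0}
6 -> miss, frames {0,6}
0 -> hit
7 -> miss, evict 6, frames {0,7}
0 -> hit
7 -> hit
0 -> hit
7 -> hit
0 -> hit
5 -> miss, evict 7, frames {0,5}
0 -> hit
7 -> miss, evict 5, frames {0,7}
Hits: 7 of 12 references → 7/12 = 0.5833.

0.58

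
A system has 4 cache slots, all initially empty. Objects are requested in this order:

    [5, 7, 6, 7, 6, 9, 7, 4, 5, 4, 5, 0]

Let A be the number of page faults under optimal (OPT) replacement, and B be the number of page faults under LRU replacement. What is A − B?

-1

Under OPT: F F F . . F . F . . . F → 6 faults.
Under LRU: F F F . . F . F F . . F → 7 faults.
A − B = 6 − 7 = -1.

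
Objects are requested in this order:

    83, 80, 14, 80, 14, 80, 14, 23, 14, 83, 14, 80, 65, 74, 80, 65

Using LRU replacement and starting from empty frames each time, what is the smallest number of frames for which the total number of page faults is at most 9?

3

f=1: 16 faults
f=2: 10 faults
f=3: 8 faults
f=4: 6 faults
f=5: 6 faults
f=6: 6 faults
Smallest f with faults ≤ 9 is 3.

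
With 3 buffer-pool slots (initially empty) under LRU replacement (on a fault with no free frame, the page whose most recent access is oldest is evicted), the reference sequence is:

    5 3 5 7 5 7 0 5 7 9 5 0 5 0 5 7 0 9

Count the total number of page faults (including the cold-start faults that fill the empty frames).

8

5: miss, frames {5}
3: miss, frames {5,3}
5: hit
7: miss, frames {3,5,7}
5: hit
7: hit
0: miss, evict 3, frames {5,7,0}
5: hit
7: hit
9: miss, evict 0, frames {5,7,9}
5: hit
0: miss, evict 7, frames {9,5,0}
5: hit
0: hit
5: hit
7: miss, evict 9, frames {0,5,7}
0: hit
9: miss, evict 5, frames {7,0,9}
Page faults: 8.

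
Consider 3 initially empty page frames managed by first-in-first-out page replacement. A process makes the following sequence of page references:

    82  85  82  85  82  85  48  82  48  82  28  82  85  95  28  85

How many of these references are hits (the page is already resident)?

8

82 → fault, frames [82]
85 → fault, frames [82, 85]
82 → hit
85 → hit
82 → hit
85 → hit
48 → fault, frames [82, 85, 48]
82 → hit
48 → hit
82 → hit
28 → fault, evict 82, frames [85, 48, 28]
82 → fault, evict 85, frames [48, 28, 82]
85 → fault, evict 48, frames [28, 82, 85]
95 → fault, evict 28, frames [82, 85, 95]
28 → fault, evict 82, frames [85, 95, 28]
85 → hit
Hits: 8.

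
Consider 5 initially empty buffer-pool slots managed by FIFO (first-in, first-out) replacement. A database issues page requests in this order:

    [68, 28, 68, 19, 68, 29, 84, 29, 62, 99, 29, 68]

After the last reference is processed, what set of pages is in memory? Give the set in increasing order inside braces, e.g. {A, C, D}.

{29, 62, 68, 84, 99}

68 → miss, frames (68)
28 → miss, frames (68 28)
68 → hit
19 → miss, frames (68 28 19)
68 → hit
29 → miss, frames (68 28 19 29)
84 → miss, frames (68 28 19 29 84)
29 → hit
62 → miss, evict 68, frames (28 19 29 84 62)
99 → miss, evict 28, frames (19 29 84 62 99)
29 → hit
68 → miss, evict 19, frames (29 84 62 99 68)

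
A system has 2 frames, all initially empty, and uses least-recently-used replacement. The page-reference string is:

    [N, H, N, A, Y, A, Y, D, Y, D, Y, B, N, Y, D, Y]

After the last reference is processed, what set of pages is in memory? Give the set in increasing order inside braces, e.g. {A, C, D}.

N: fault, frames [N]
H: fault, frames [N, H]
N: hit
A: fault, evict H, frames [N, A]
Y: fault, evict N, frames [A, Y]
A: hit
Y: hit
D: fault, evict A, frames [Y, D]
Y: hit
D: hit
Y: hit
B: fault, evict D, frames [Y, B]
N: fault, evict Y, frames [B, N]
Y: fault, evict B, frames [N, Y]
D: fault, evict N, frames [Y, D]
Y: hit

{D, Y}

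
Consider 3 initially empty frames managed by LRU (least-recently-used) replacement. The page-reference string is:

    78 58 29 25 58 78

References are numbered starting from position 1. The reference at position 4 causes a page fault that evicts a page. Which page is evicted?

pos 1: 78: miss, frames (78)
pos 2: 58: miss, frames (78 58)
pos 3: 29: miss, frames (78 58 29)
pos 4: 25: miss, evict 78, frames (58 29 25)
At position 4, page 78 is evicted.

78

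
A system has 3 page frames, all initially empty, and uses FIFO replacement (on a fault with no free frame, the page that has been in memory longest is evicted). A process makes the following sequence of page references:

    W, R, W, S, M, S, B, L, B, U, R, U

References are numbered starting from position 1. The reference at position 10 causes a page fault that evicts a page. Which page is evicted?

M

pos 1: W -> fault, frames (W)
pos 2: R -> fault, frames (W R)
pos 3: W -> hit
pos 4: S -> fault, frames (W R S)
pos 5: M -> fault, evict W, frames (R S M)
pos 6: S -> hit
pos 7: B -> fault, evict R, frames (S M B)
pos 8: L -> fault, evict S, frames (M B L)
pos 9: B -> hit
pos 10: U -> fault, evict M, frames (B L U)
At position 10, page M is evicted.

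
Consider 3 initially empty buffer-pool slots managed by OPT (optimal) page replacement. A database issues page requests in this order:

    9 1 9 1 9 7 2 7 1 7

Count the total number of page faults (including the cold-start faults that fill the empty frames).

9 → fault, frames (9)
1 → fault, frames (9 1)
9 → hit
1 → hit
9 → hit
7 → fault, frames (9 1 7)
2 → fault, evict 9, frames (1 7 2)
7 → hit
1 → hit
7 → hit
Page faults: 4.

4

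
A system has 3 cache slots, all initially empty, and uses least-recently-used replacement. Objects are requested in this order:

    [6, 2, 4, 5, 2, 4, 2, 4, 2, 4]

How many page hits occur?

6

6: miss, frames {6}
2: miss, frames {6,2}
4: miss, frames {6,2,4}
5: miss, evict 6, frames {2,4,5}
2: hit
4: hit
2: hit
4: hit
2: hit
4: hit
Hits: 6.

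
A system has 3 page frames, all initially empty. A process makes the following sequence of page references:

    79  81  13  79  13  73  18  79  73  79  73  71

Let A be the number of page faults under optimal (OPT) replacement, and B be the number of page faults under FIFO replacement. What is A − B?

Under OPT: F F F . . F F . . . . F → 6 faults.
Under FIFO: F F F . . F F F . . . F → 7 faults.
A − B = 6 − 7 = -1.

-1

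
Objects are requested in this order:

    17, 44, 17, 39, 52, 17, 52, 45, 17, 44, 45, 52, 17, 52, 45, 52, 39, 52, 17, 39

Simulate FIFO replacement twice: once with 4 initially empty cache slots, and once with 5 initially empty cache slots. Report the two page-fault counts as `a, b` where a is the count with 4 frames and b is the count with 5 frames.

4 frames: F F . F F . . F F F . . . . . . F F . . → 9 faults.
5 frames: F F . F F . . F . . . . . . . . . . . . → 5 faults.
5 < 9: adding a frame reduced faults, as is typical.

9, 5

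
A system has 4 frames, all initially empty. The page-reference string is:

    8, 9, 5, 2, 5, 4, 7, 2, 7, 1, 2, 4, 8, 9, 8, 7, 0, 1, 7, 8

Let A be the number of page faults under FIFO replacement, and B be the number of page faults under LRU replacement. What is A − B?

Under FIFO: F F F F . F F . . F . . F F . . F . F . → 11 faults.
Under LRU: F F F F . F F . . F . . F F . F F F . . → 12 faults.
A − B = 11 − 12 = -1.

-1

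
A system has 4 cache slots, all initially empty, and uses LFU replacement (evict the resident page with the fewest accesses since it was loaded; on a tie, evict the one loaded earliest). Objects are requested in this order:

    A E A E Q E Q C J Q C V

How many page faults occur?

A → fault, frames [A]
E → fault, frames [A, E]
A → hit
E → hit
Q → fault, frames [A, E, Q]
E → hit
Q → hit
C → fault, frames [A, E, Q, C]
J → fault, evict C, frames [A, E, Q, J]
Q → hit
C → fault, evict J, frames [A, E, Q, C]
V → fault, evict C, frames [A, E, Q, V]
Page faults: 7.

7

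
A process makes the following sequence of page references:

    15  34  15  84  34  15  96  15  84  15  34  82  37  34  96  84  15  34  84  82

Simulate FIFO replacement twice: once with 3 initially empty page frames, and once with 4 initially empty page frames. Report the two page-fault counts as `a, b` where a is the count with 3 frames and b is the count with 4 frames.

3 frames: F F . F . . F F . . F F F . F F F F . F → 13 faults.
4 frames: F F . F . . F . . . . F F F . F F . . F → 10 faults.
10 < 13: adding a frame reduced faults, as is typical.

13, 10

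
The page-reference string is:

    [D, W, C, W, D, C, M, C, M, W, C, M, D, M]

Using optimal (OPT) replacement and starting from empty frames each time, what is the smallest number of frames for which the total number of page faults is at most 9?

2

f=1: 14 faults
f=2: 8 faults
f=3: 5 faults
f=4: 4 faults
Smallest f with faults ≤ 9 is 2.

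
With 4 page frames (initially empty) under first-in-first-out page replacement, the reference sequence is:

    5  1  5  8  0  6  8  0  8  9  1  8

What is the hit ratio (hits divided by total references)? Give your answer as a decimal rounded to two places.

0.33

5 → fault, frames {5}
1 → fault, frames {5,1}
5 → hit
8 → fault, frames {5,1,8}
0 → fault, frames {5,1,8,0}
6 → fault, evict 5, frames {1,8,0,6}
8 → hit
0 → hit
8 → hit
9 → fault, evict 1, frames {8,0,6,9}
1 → fault, evict 8, frames {0,6,9,1}
8 → fault, evict 0, frames {6,9,1,8}
Hits: 4 of 12 references → 4/12 = 0.3333.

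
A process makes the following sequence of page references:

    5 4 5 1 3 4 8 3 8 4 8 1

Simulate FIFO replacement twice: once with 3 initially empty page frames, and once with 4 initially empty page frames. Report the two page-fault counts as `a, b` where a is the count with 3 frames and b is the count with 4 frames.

7, 5

3 frames: F F . F F . F . . F . F → 7 faults.
4 frames: F F . F F . F . . . . . → 5 faults.
5 < 7: adding a frame reduced faults, as is typical.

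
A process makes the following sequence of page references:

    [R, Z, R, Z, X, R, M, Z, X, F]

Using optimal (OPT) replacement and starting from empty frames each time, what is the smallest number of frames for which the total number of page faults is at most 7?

f=1: 10 faults
f=2: 6 faults
f=3: 5 faults
f=4: 5 faults
f=5: 5 faults
Smallest f with faults ≤ 7 is 2.

2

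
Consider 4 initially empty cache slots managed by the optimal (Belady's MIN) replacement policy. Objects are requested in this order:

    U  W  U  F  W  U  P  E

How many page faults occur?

U -> miss, frames {U}
W -> miss, frames {U,W}
U -> hit
F -> miss, frames {U,W,F}
W -> hit
U -> hit
P -> miss, frames {U,W,F,P}
E -> miss, evict P, frames {U,W,F,E}
Page faults: 5.

5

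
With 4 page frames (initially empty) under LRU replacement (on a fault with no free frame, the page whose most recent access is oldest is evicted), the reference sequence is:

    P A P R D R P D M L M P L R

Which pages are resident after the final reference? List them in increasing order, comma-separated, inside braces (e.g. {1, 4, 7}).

P → miss, frames (P)
A → miss, frames (P A)
P → hit
R → miss, frames (A P R)
D → miss, frames (A P R D)
R → hit
P → hit
D → hit
M → miss, evict A, frames (R P D M)
L → miss, evict R, frames (P D M L)
M → hit
P → hit
L → hit
R → miss, evict D, frames (M P L R)

{L, M, P, R}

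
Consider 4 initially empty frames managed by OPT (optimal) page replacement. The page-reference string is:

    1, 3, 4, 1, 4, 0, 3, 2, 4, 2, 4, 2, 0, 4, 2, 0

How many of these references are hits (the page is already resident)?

11

1 -> miss, frames (1)
3 -> miss, frames (1 3)
4 -> miss, frames (1 3 4)
1 -> hit
4 -> hit
0 -> miss, frames (1 3 4 0)
3 -> hit
2 -> miss, evict 3, frames (1 4 0 2)
4 -> hit
2 -> hit
4 -> hit
2 -> hit
0 -> hit
4 -> hit
2 -> hit
0 -> hit
Hits: 11.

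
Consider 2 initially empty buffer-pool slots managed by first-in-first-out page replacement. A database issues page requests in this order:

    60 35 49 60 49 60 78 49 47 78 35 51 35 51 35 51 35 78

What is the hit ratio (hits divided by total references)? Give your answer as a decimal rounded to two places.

0.39

60: miss, frames {60}
35: miss, frames {60,35}
49: miss, evict 60, frames {35,49}
60: miss, evict 35, frames {49,60}
49: hit
60: hit
78: miss, evict 49, frames {60,78}
49: miss, evict 60, frames {78,49}
47: miss, evict 78, frames {49,47}
78: miss, evict 49, frames {47,78}
35: miss, evict 47, frames {78,35}
51: miss, evict 78, frames {35,51}
35: hit
51: hit
35: hit
51: hit
35: hit
78: miss, evict 35, frames {51,78}
Hits: 7 of 18 references → 7/18 = 0.3889.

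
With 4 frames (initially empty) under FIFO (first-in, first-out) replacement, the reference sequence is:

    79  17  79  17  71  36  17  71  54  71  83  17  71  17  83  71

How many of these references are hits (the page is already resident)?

8

79 → miss, frames [79]
17 → miss, frames [79, 17]
79 → hit
17 → hit
71 → miss, frames [79, 17, 71]
36 → miss, frames [79, 17, 71, 36]
17 → hit
71 → hit
54 → miss, evict 79, frames [17, 71, 36, 54]
71 → hit
83 → miss, evict 17, frames [71, 36, 54, 83]
17 → miss, evict 71, frames [36, 54, 83, 17]
71 → miss, evict 36, frames [54, 83, 17, 71]
17 → hit
83 → hit
71 → hit
Hits: 8.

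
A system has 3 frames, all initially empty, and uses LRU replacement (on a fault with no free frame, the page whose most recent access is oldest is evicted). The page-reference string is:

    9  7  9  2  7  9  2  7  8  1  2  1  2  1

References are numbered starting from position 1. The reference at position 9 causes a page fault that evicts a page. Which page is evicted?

9

pos 1: 9: fault, frames [9]
pos 2: 7: fault, frames [9, 7]
pos 3: 9: hit
pos 4: 2: fault, frames [7, 9, 2]
pos 5: 7: hit
pos 6: 9: hit
pos 7: 2: hit
pos 8: 7: hit
pos 9: 8: fault, evict 9, frames [2, 7, 8]
At position 9, page 9 is evicted.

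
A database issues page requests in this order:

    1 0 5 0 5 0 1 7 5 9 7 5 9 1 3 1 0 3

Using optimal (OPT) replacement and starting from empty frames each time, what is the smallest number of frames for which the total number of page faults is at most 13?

f=1: 18 faults
f=2: 10 faults
f=3: 8 faults
f=4: 7 faults
f=5: 6 faults
f=6: 6 faults
Smallest f with faults ≤ 13 is 2.

2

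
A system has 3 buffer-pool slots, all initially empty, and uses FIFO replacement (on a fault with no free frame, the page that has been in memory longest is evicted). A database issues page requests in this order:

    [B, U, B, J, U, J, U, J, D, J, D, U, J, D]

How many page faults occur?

4

B: miss, frames [B]
U: miss, frames [B, U]
B: hit
J: miss, frames [B, U, J]
U: hit
J: hit
U: hit
J: hit
D: miss, evict B, frames [U, J, D]
J: hit
D: hit
U: hit
J: hit
D: hit
Page faults: 4.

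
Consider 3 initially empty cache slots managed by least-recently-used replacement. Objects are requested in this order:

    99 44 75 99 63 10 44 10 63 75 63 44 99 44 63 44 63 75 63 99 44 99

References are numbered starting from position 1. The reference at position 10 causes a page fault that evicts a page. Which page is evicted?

44

pos 1: 99 → fault, frames [99]
pos 2: 44 → fault, frames [99, 44]
pos 3: 75 → fault, frames [99, 44, 75]
pos 4: 99 → hit
pos 5: 63 → fault, evict 44, frames [75, 99, 63]
pos 6: 10 → fault, evict 75, frames [99, 63, 10]
pos 7: 44 → fault, evict 99, frames [63, 10, 44]
pos 8: 10 → hit
pos 9: 63 → hit
pos 10: 75 → fault, evict 44, frames [10, 63, 75]
At position 10, page 44 is evicted.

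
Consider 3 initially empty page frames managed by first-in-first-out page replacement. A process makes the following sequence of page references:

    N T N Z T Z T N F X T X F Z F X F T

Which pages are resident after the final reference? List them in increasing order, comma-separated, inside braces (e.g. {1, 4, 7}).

N: fault, frames [N]
T: fault, frames [N, T]
N: hit
Z: fault, frames [N, T, Z]
T: hit
Z: hit
T: hit
N: hit
F: fault, evict N, frames [T, Z, F]
X: fault, evict T, frames [Z, F, X]
T: fault, evict Z, frames [F, X, T]
X: hit
F: hit
Z: fault, evict F, frames [X, T, Z]
F: fault, evict X, frames [T, Z, F]
X: fault, evict T, frames [Z, F, X]
F: hit
T: fault, evict Z, frames [F, X, T]

{F, T, X}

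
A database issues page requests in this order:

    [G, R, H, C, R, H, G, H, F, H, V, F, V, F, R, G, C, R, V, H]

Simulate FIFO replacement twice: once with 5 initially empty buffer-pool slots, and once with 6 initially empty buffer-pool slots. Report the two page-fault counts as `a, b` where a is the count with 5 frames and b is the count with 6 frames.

9, 6

5 frames: F F F F . . . . F . F . . . . F . F . F → 9 faults.
6 frames: F F F F . . . . F . F . . . . . . . . . → 6 faults.
6 < 9: adding a frame reduced faults, as is typical.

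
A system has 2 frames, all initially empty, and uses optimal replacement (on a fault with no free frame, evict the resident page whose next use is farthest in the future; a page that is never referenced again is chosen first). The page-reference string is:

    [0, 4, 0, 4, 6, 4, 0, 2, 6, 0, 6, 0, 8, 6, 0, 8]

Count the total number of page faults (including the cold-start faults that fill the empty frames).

8

0 -> miss, frames [0]
4 -> miss, frames [0, 4]
0 -> hit
4 -> hit
6 -> miss, evict 0, frames [4, 6]
4 -> hit
0 -> miss, evict 4, frames [6, 0]
2 -> miss, evict 0, frames [6, 2]
6 -> hit
0 -> miss, evict 2, frames [6, 0]
6 -> hit
0 -> hit
8 -> miss, evict 0, frames [6, 8]
6 -> hit
0 -> miss, evict 6, frames [8, 0]
8 -> hit
Page faults: 8.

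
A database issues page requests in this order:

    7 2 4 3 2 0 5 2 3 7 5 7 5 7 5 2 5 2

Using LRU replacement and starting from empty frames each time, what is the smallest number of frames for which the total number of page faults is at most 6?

f=1: 18 faults
f=2: 12 faults
f=3: 10 faults
f=4: 7 faults
f=5: 7 faults
f=6: 6 faults
Smallest f with faults ≤ 6 is 6.

6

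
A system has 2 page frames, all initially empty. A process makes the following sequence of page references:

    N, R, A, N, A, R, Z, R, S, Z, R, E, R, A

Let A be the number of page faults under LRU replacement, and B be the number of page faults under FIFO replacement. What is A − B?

Under LRU: F F F F . F F . F F F F . F → 11 faults.
Under FIFO: F F F F . F F . F . F F . F → 10 faults.
A − B = 11 − 10 = 1.

1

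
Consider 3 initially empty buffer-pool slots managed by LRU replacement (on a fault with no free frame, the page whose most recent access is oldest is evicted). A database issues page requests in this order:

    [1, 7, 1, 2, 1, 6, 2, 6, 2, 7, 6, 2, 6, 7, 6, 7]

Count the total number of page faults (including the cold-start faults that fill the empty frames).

1: fault, frames {1}
7: fault, frames {1,7}
1: hit
2: fault, frames {7,1,2}
1: hit
6: fault, evict 7, frames {2,1,6}
2: hit
6: hit
2: hit
7: fault, evict 1, frames {6,2,7}
6: hit
2: hit
6: hit
7: hit
6: hit
7: hit
Page faults: 5.

5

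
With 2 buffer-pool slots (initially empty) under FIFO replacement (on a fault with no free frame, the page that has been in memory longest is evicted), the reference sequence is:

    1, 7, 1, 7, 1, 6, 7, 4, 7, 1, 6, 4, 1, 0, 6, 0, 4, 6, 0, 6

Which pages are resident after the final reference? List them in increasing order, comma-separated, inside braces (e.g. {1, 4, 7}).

1 → miss, frames (1)
7 → miss, frames (1 7)
1 → hit
7 → hit
1 → hit
6 → miss, evict 1, frames (7 6)
7 → hit
4 → miss, evict 7, frames (6 4)
7 → miss, evict 6, frames (4 7)
1 → miss, evict 4, frames (7 1)
6 → miss, evict 7, frames (1 6)
4 → miss, evict 1, frames (6 4)
1 → miss, evict 6, frames (4 1)
0 → miss, evict 4, frames (1 0)
6 → miss, evict 1, frames (0 6)
0 → hit
4 → miss, evict 0, frames (6 4)
6 → hit
0 → miss, evict 6, frames (4 0)
6 → miss, evict 4, frames (0 6)

{0, 6}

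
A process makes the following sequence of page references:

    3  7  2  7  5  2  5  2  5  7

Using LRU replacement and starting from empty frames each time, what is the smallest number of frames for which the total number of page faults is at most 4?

3

f=1: 10 faults
f=2: 6 faults
f=3: 4 faults
f=4: 4 faults
Smallest f with faults ≤ 4 is 3.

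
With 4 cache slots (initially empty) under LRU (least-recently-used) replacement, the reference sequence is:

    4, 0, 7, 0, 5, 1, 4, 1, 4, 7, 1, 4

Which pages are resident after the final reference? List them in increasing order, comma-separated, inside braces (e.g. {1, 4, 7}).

4 → fault, frames (4)
0 → fault, frames (4 0)
7 → fault, frames (4 0 7)
0 → hit
5 → fault, frames (4 7 0 5)
1 → fault, evict 4, frames (7 0 5 1)
4 → fault, evict 7, frames (0 5 1 4)
1 → hit
4 → hit
7 → fault, evict 0, frames (5 1 4 7)
1 → hit
4 → hit

{1, 4, 5, 7}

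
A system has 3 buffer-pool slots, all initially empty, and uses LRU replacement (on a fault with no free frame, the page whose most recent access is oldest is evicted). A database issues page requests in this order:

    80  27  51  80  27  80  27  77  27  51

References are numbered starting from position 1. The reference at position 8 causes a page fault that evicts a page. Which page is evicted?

pos 1: 80 -> fault, frames [80]
pos 2: 27 -> fault, frames [80, 27]
pos 3: 51 -> fault, frames [80, 27, 51]
pos 4: 80 -> hit
pos 5: 27 -> hit
pos 6: 80 -> hit
pos 7: 27 -> hit
pos 8: 77 -> fault, evict 51, frames [80, 27, 77]
At position 8, page 51 is evicted.

51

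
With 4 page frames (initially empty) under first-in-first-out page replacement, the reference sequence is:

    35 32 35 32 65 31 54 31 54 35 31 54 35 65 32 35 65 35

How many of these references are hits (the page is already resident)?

10

35 -> fault, frames [35]
32 -> fault, frames [35, 32]
35 -> hit
32 -> hit
65 -> fault, frames [35, 32, 65]
31 -> fault, frames [35, 32, 65, 31]
54 -> fault, evict 35, frames [32, 65, 31, 54]
31 -> hit
54 -> hit
35 -> fault, evict 32, frames [65, 31, 54, 35]
31 -> hit
54 -> hit
35 -> hit
65 -> hit
32 -> fault, evict 65, frames [31, 54, 35, 32]
35 -> hit
65 -> fault, evict 31, frames [54, 35, 32, 65]
35 -> hit
Hits: 10.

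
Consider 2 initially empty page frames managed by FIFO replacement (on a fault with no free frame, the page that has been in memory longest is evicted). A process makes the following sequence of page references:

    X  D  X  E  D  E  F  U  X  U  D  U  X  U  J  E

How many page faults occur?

X: miss, frames (X)
D: miss, frames (X D)
X: hit
E: miss, evict X, frames (D E)
D: hit
E: hit
F: miss, evict D, frames (E F)
U: miss, evict E, frames (F U)
X: miss, evict F, frames (U X)
U: hit
D: miss, evict U, frames (X D)
U: miss, evict X, frames (D U)
X: miss, evict D, frames (U X)
U: hit
J: miss, evict U, frames (X J)
E: miss, evict X, frames (J E)
Page faults: 11.

11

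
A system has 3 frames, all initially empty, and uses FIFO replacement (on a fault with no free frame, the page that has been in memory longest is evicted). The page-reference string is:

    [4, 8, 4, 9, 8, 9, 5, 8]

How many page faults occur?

4 → miss, frames [4]
8 → miss, frames [4, 8]
4 → hit
9 → miss, frames [4, 8, 9]
8 → hit
9 → hit
5 → miss, evict 4, frames [8, 9, 5]
8 → hit
Page faults: 4.

4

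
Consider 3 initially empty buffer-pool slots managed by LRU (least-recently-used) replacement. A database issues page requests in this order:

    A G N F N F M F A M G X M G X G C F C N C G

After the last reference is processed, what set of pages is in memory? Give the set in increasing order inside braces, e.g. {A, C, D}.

{C, G, N}

A: miss, frames [A]
G: miss, frames [A, G]
N: miss, frames [A, G, N]
F: miss, evict A, frames [G, N, F]
N: hit
F: hit
M: miss, evict G, frames [N, F, M]
F: hit
A: miss, evict N, frames [M, F, A]
M: hit
G: miss, evict F, frames [A, M, G]
X: miss, evict A, frames [M, G, X]
M: hit
G: hit
X: hit
G: hit
C: miss, evict M, frames [X, G, C]
F: miss, evict X, frames [G, C, F]
C: hit
N: miss, evict G, frames [F, C, N]
C: hit
G: miss, evict F, frames [N, C, G]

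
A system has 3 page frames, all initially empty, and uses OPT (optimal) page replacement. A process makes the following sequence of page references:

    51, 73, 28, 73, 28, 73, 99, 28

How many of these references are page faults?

4

51 -> miss, frames {51}
73 -> miss, frames {51,73}
28 -> miss, frames {51,73,28}
73 -> hit
28 -> hit
73 -> hit
99 -> miss, evict 73, frames {51,28,99}
28 -> hit
Page faults: 4.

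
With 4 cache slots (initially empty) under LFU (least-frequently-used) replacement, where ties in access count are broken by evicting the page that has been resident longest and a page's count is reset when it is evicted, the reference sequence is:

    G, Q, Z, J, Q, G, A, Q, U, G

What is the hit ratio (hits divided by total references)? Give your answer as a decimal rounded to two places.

0.40

G -> fault, frames (G)
Q -> fault, frames (G Q)
Z -> fault, frames (G Q Z)
J -> fault, frames (G Q Z J)
Q -> hit
G -> hit
A -> fault, evict Z, frames (G Q J A)
Q -> hit
U -> fault, evict J, frames (G Q A U)
G -> hit
Hits: 4 of 10 references → 4/10 = 0.4000.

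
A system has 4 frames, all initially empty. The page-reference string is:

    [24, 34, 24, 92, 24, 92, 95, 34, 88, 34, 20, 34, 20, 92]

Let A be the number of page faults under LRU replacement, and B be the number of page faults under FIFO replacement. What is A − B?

-1

Under LRU: F F . F . . F . F . F . . F → 7 faults.
Under FIFO: F F . F . . F . F . F F . F → 8 faults.
A − B = 7 − 8 = -1.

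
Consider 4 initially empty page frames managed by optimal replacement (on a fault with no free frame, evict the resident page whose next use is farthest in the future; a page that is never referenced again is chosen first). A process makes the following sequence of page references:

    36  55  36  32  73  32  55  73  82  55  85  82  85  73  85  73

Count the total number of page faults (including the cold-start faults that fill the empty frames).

36 → miss, frames {36}
55 → miss, frames {36,55}
36 → hit
32 → miss, frames {36,55,32}
73 → miss, frames {36,55,32,73}
32 → hit
55 → hit
73 → hit
82 → miss, evict 32, frames {36,55,73,82}
55 → hit
85 → miss, evict 55, frames {36,73,82,85}
82 → hit
85 → hit
73 → hit
85 → hit
73 → hit
Page faults: 6.

6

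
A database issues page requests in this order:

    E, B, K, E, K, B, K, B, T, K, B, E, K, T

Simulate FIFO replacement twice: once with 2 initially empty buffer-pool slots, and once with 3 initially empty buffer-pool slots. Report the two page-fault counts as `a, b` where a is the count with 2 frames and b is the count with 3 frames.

11, 5

2 frames: F F F F . F F . F . F F F F → 11 faults.
3 frames: F F F . . . . . F . . F . . → 5 faults.
5 < 11: adding a frame reduced faults, as is typical.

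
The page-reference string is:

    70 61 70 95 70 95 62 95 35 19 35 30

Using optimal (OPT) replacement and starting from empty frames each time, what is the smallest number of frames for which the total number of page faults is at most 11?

2

f=1: 12 faults
f=2: 7 faults
f=3: 7 faults
f=4: 7 faults
f=5: 7 faults
f=6: 7 faults
f=7: 7 faults
Smallest f with faults ≤ 11 is 2.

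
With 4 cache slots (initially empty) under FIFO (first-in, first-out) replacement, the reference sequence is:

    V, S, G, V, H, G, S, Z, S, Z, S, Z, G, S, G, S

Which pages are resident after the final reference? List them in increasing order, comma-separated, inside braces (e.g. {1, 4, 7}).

V -> fault, frames {V}
S -> fault, frames {V,S}
G -> fault, frames {V,S,G}
V -> hit
H -> fault, frames {V,S,G,H}
G -> hit
S -> hit
Z -> fault, evict V, frames {S,G,H,Z}
S -> hit
Z -> hit
S -> hit
Z -> hit
G -> hit
S -> hit
G -> hit
S -> hit

{G, H, S, Z}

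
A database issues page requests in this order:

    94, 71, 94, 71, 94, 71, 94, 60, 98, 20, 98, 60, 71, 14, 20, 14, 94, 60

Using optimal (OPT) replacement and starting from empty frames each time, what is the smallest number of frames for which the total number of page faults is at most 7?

f=1: 18 faults
f=2: 10 faults
f=3: 8 faults
f=4: 7 faults
f=5: 6 faults
f=6: 6 faults
Smallest f with faults ≤ 7 is 4.

4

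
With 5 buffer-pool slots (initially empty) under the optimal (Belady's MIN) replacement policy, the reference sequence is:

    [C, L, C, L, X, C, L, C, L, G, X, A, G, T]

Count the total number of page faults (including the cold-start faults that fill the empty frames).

C -> fault, frames (C)
L -> fault, frames (C L)
C -> hit
L -> hit
X -> fault, frames (C L X)
C -> hit
L -> hit
C -> hit
L -> hit
G -> fault, frames (C L X G)
X -> hit
A -> fault, frames (C L X G A)
G -> hit
T -> fault, evict A, frames (C L X G T)
Page faults: 6.

6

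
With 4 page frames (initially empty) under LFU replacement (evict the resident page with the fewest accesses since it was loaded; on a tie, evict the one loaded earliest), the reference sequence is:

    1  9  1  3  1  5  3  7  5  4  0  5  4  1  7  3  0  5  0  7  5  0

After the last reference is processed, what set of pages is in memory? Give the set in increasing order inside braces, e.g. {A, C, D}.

{0, 1, 3, 5}

1 -> miss, frames [1]
9 -> miss, frames [1, 9]
1 -> hit
3 -> miss, frames [1, 9, 3]
1 -> hit
5 -> miss, frames [1, 9, 3, 5]
3 -> hit
7 -> miss, evict 9, frames [1, 3, 5, 7]
5 -> hit
4 -> miss, evict 7, frames [1, 3, 5, 4]
0 -> miss, evict 4, frames [1, 3, 5, 0]
5 -> hit
4 -> miss, evict 0, frames [1, 3, 5, 4]
1 -> hit
7 -> miss, evict 4, frames [1, 3, 5, 7]
3 -> hit
0 -> miss, evict 7, frames [1, 3, 5, 0]
5 -> hit
0 -> hit
7 -> miss, evict 0, frames [1, 3, 5, 7]
5 -> hit
0 -> miss, evict 7, frames [1, 3, 5, 0]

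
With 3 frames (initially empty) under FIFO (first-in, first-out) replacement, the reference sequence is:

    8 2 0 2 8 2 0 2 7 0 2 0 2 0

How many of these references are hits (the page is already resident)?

10

8 -> fault, frames (8)
2 -> fault, frames (8 2)
0 -> fault, frames (8 2 0)
2 -> hit
8 -> hit
2 -> hit
0 -> hit
2 -> hit
7 -> fault, evict 8, frames (2 0 7)
0 -> hit
2 -> hit
0 -> hit
2 -> hit
0 -> hit
Hits: 10.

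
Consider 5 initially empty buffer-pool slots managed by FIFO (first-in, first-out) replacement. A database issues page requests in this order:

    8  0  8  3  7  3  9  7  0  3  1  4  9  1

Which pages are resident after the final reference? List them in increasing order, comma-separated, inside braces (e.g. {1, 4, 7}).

{1, 3, 4, 7, 9}

8 → fault, frames {8}
0 → fault, frames {8,0}
8 → hit
3 → fault, frames {8,0,3}
7 → fault, frames {8,0,3,7}
3 → hit
9 → fault, frames {8,0,3,7,9}
7 → hit
0 → hit
3 → hit
1 → fault, evict 8, frames {0,3,7,9,1}
4 → fault, evict 0, frames {3,7,9,1,4}
9 → hit
1 → hit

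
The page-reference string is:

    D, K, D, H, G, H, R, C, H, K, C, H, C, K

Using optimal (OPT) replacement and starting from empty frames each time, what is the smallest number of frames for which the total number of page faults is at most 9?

2

f=1: 14 faults
f=2: 9 faults
f=3: 6 faults
f=4: 6 faults
f=5: 6 faults
f=6: 6 faults
Smallest f with faults ≤ 9 is 2.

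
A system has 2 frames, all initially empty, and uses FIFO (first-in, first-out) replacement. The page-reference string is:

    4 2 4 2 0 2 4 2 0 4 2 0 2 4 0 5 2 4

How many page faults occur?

13

4 -> fault, frames {4}
2 -> fault, frames {4,2}
4 -> hit
2 -> hit
0 -> fault, evict 4, frames {2,0}
2 -> hit
4 -> fault, evict 2, frames {0,4}
2 -> fault, evict 0, frames {4,2}
0 -> fault, evict 4, frames {2,0}
4 -> fault, evict 2, frames {0,4}
2 -> fault, evict 0, frames {4,2}
0 -> fault, evict 4, frames {2,0}
2 -> hit
4 -> fault, evict 2, frames {0,4}
0 -> hit
5 -> fault, evict 0, frames {4,5}
2 -> fault, evict 4, frames {5,2}
4 -> fault, evict 5, frames {2,4}
Page faults: 13.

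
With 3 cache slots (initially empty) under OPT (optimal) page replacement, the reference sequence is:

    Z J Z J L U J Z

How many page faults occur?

4

Z → miss, frames (Z)
J → miss, frames (Z J)
Z → hit
J → hit
L → miss, frames (Z J L)
U → miss, evict L, frames (Z J U)
J → hit
Z → hit
Page faults: 4.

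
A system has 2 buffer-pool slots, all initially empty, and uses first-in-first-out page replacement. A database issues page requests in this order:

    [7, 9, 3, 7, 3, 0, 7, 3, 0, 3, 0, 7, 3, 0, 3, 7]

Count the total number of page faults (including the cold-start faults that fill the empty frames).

10

7 -> miss, frames [7]
9 -> miss, frames [7, 9]
3 -> miss, evict 7, frames [9, 3]
7 -> miss, evict 9, frames [3, 7]
3 -> hit
0 -> miss, evict 3, frames [7, 0]
7 -> hit
3 -> miss, evict 7, frames [0, 3]
0 -> hit
3 -> hit
0 -> hit
7 -> miss, evict 0, frames [3, 7]
3 -> hit
0 -> miss, evict 3, frames [7, 0]
3 -> miss, evict 7, frames [0, 3]
7 -> miss, evict 0, frames [3, 7]
Page faults: 10.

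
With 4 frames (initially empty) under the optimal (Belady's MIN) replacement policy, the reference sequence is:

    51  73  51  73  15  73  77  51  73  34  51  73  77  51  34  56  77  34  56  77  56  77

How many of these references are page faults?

51 → fault, frames (51)
73 → fault, frames (51 73)
51 → hit
73 → hit
15 → fault, frames (51 73 15)
73 → hit
77 → fault, frames (51 73 15 77)
51 → hit
73 → hit
34 → fault, evict 15, frames (51 73 77 34)
51 → hit
73 → hit
77 → hit
51 → hit
34 → hit
56 → fault, evict 73, frames (51 77 34 56)
77 → hit
34 → hit
56 → hit
77 → hit
56 → hit
77 → hit
Page faults: 6.

6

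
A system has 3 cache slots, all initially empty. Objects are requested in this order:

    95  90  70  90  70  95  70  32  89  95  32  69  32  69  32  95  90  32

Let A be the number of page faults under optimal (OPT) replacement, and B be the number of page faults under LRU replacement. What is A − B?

-1

Under OPT: F F F . . . . F F . . F . . . . F . → 7 faults.
Under LRU: F F F . . . . F F F . F . . . . F . → 8 faults.
A − B = 7 − 8 = -1.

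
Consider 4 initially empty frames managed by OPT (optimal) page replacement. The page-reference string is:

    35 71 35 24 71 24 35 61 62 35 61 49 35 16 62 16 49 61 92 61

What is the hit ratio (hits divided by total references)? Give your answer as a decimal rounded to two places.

35 -> miss, frames (35)
71 -> miss, frames (35 71)
35 -> hit
24 -> miss, frames (35 71 24)
71 -> hit
24 -> hit
35 -> hit
61 -> miss, frames (35 71 24 61)
62 -> miss, evict 24, frames (35 71 61 62)
35 -> hit
61 -> hit
49 -> miss, evict 71, frames (35 61 62 49)
35 -> hit
16 -> miss, evict 35, frames (61 62 49 16)
62 -> hit
16 -> hit
49 -> hit
61 -> hit
92 -> miss, evict 16, frames (61 62 49 92)
61 -> hit
Hits: 12 of 20 references → 12/20 = 0.6000.

0.60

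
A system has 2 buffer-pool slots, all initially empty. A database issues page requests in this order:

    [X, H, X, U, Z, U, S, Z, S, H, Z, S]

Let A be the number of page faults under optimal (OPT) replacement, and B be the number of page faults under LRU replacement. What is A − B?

-2

Under OPT: F F . F F . F . . F . F → 7 faults.
Under LRU: F F . F F . F F . F F F → 9 faults.
A − B = 7 − 9 = -2.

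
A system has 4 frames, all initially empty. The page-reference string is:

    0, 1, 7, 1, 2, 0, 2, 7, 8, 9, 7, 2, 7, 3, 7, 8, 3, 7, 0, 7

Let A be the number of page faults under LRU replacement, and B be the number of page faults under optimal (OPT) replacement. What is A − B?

Under LRU: F F F . F . . . F F . . . F . F . . F . → 9 faults.
Under OPT: F F F . F . . . F F . . . F . . . . F . → 8 faults.
A − B = 9 − 8 = 1.

1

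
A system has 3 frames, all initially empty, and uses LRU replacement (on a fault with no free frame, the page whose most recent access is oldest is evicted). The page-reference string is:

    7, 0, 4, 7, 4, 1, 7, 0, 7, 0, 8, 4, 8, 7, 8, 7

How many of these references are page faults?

8

7 -> fault, frames [7]
0 -> fault, frames [7, 0]
4 -> fault, frames [7, 0, 4]
7 -> hit
4 -> hit
1 -> fault, evict 0, frames [7, 4, 1]
7 -> hit
0 -> fault, evict 4, frames [1, 7, 0]
7 -> hit
0 -> hit
8 -> fault, evict 1, frames [7, 0, 8]
4 -> fault, evict 7, frames [0, 8, 4]
8 -> hit
7 -> fault, evict 0, frames [4, 8, 7]
8 -> hit
7 -> hit
Page faults: 8.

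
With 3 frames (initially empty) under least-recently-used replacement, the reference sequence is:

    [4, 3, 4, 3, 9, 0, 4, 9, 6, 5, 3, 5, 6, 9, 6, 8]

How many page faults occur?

10

4 → miss, frames {4}
3 → miss, frames {4,3}
4 → hit
3 → hit
9 → miss, frames {4,3,9}
0 → miss, evict 4, frames {3,9,0}
4 → miss, evict 3, frames {9,0,4}
9 → hit
6 → miss, evict 0, frames {4,9,6}
5 → miss, evict 4, frames {9,6,5}
3 → miss, evict 9, frames {6,5,3}
5 → hit
6 → hit
9 → miss, evict 3, frames {5,6,9}
6 → hit
8 → miss, evict 5, frames {9,6,8}
Page faults: 10.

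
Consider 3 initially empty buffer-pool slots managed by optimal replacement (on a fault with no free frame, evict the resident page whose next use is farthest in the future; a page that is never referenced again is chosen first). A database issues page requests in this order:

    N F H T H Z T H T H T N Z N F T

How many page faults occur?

7

N: fault, frames {N}
F: fault, frames {N,F}
H: fault, frames {N,F,H}
T: fault, evict F, frames {N,H,T}
H: hit
Z: fault, evict N, frames {H,T,Z}
T: hit
H: hit
T: hit
H: hit
T: hit
N: fault, evict H, frames {T,Z,N}
Z: hit
N: hit
F: fault, evict N, frames {T,Z,F}
T: hit
Page faults: 7.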